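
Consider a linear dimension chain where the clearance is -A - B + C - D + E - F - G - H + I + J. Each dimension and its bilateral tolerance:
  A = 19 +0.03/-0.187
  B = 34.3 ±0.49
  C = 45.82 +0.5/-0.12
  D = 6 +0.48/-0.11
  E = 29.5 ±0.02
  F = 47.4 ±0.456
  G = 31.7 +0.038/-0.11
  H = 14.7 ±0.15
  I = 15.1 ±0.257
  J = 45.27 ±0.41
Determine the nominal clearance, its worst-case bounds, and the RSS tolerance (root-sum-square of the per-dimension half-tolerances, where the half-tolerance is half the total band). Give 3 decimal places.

Stack each dimension's contribution:
  -A: nom -19.000 → Σnom=-19.000; wc +0.187/-0.030 → slack +0.187/-0.030; half-tol=0.108, Σhalf²=0.011772
  -B: nom -34.300 → Σnom=-53.300; wc +0.490/-0.490 → slack +0.677/-0.520; half-tol=0.490, Σhalf²=0.251872
  +C: nom +45.820 → Σnom=-7.480; wc +0.500/-0.120 → slack +1.177/-0.640; half-tol=0.310, Σhalf²=0.347972
  -D: nom -6.000 → Σnom=-13.480; wc +0.110/-0.480 → slack +1.287/-1.120; half-tol=0.295, Σhalf²=0.434997
  +E: nom +29.500 → Σnom=16.020; wc +0.020/-0.020 → slack +1.307/-1.140; half-tol=0.020, Σhalf²=0.435397
  -F: nom -47.400 → Σnom=-31.380; wc +0.456/-0.456 → slack +1.763/-1.596; half-tol=0.456, Σhalf²=0.643333
  -G: nom -31.700 → Σnom=-63.080; wc +0.110/-0.038 → slack +1.873/-1.634; half-tol=0.074, Σhalf²=0.648809
  -H: nom -14.700 → Σnom=-77.780; wc +0.150/-0.150 → slack +2.023/-1.784; half-tol=0.150, Σhalf²=0.671309
  +I: nom +15.100 → Σnom=-62.680; wc +0.257/-0.257 → slack +2.280/-2.041; half-tol=0.257, Σhalf²=0.737358
  +J: nom +45.270 → Σnom=-17.410; wc +0.410/-0.410 → slack +2.690/-2.451; half-tol=0.410, Σhalf²=0.905458
Nominal = -17.410. Worst-case = [-17.410 - 2.451, -17.410 + 2.690] = [-19.861, -14.720]. RSS = √0.905458 = 0.952.

nominal=-17.410 wc=[-19.861,-14.720] rss=0.952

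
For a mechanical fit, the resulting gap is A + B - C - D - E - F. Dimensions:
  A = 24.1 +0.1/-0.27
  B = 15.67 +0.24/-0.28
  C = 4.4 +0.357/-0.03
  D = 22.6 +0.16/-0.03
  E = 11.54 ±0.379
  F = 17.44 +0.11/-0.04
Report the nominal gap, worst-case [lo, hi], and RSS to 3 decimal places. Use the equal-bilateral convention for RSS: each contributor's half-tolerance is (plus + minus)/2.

nominal=-16.210 wc=[-17.766,-15.391] rss=0.545

Stack each dimension's contribution:
  +A: nom +24.100 → Σnom=24.100; wc +0.100/-0.270 → slack +0.100/-0.270; half-tol=0.185, Σhalf²=0.034225
  +B: nom +15.670 → Σnom=39.770; wc +0.240/-0.280 → slack +0.340/-0.550; half-tol=0.260, Σhalf²=0.101825
  -C: nom -4.400 → Σnom=35.370; wc +0.030/-0.357 → slack +0.370/-0.907; half-tol=0.194, Σhalf²=0.139267
  -D: nom -22.600 → Σnom=12.770; wc +0.030/-0.160 → slack +0.400/-1.067; half-tol=0.095, Σhalf²=0.148292
  -E: nom -11.540 → Σnom=1.230; wc +0.379/-0.379 → slack +0.779/-1.446; half-tol=0.379, Σhalf²=0.291933
  -F: nom -17.440 → Σnom=-16.210; wc +0.040/-0.110 → slack +0.819/-1.556; half-tol=0.075, Σhalf²=0.297558
Nominal = -16.210. Worst-case = [-16.210 - 1.556, -16.210 + 0.819] = [-17.766, -15.391]. RSS = √0.297558 = 0.545.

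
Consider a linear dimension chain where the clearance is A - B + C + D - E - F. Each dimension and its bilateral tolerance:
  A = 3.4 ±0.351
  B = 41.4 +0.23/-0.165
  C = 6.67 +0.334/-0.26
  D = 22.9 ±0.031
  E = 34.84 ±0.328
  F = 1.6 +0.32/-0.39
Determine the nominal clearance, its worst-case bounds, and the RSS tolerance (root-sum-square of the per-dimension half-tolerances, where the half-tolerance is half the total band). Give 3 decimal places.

nominal=-44.870 wc=[-46.390,-43.271] rss=0.696

Stack each dimension's contribution:
  +A: nom +3.400 → Σnom=3.400; wc +0.351/-0.351 → slack +0.351/-0.351; half-tol=0.351, Σhalf²=0.123201
  -B: nom -41.400 → Σnom=-38.000; wc +0.165/-0.230 → slack +0.516/-0.581; half-tol=0.198, Σhalf²=0.162207
  +C: nom +6.670 → Σnom=-31.330; wc +0.334/-0.260 → slack +0.850/-0.841; half-tol=0.297, Σhalf²=0.250416
  +D: nom +22.900 → Σnom=-8.430; wc +0.031/-0.031 → slack +0.881/-0.872; half-tol=0.031, Σhalf²=0.251377
  -E: nom -34.840 → Σnom=-43.270; wc +0.328/-0.328 → slack +1.209/-1.200; half-tol=0.328, Σhalf²=0.358961
  -F: nom -1.600 → Σnom=-44.870; wc +0.390/-0.320 → slack +1.599/-1.520; half-tol=0.355, Σhalf²=0.484986
Nominal = -44.870. Worst-case = [-44.870 - 1.520, -44.870 + 1.599] = [-46.390, -43.271]. RSS = √0.484986 = 0.696.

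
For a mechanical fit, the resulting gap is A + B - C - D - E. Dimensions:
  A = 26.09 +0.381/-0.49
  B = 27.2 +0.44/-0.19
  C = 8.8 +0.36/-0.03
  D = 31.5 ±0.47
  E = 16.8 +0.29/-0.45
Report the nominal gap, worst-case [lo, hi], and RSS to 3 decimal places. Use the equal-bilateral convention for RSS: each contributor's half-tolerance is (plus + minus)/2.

nominal=-3.810 wc=[-5.610,-2.039] rss=0.827

Stack each dimension's contribution:
  +A: nom +26.090 → Σnom=26.090; wc +0.381/-0.490 → slack +0.381/-0.490; half-tol=0.435, Σhalf²=0.189660
  +B: nom +27.200 → Σnom=53.290; wc +0.440/-0.190 → slack +0.821/-0.680; half-tol=0.315, Σhalf²=0.288885
  -C: nom -8.800 → Σnom=44.490; wc +0.030/-0.360 → slack +0.851/-1.040; half-tol=0.195, Σhalf²=0.326910
  -D: nom -31.500 → Σnom=12.990; wc +0.470/-0.470 → slack +1.321/-1.510; half-tol=0.470, Σhalf²=0.547810
  -E: nom -16.800 → Σnom=-3.810; wc +0.450/-0.290 → slack +1.771/-1.800; half-tol=0.370, Σhalf²=0.684710
Nominal = -3.810. Worst-case = [-3.810 - 1.800, -3.810 + 1.771] = [-5.610, -2.039]. RSS = √0.684710 = 0.827.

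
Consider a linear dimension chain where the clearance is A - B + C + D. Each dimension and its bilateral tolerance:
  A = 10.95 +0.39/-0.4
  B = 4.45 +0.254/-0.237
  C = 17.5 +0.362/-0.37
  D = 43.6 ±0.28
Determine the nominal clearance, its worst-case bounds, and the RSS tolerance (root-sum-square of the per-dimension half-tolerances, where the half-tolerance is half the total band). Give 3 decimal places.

Stack each dimension's contribution:
  +A: nom +10.950 → Σnom=10.950; wc +0.390/-0.400 → slack +0.390/-0.400; half-tol=0.395, Σhalf²=0.156025
  -B: nom -4.450 → Σnom=6.500; wc +0.237/-0.254 → slack +0.627/-0.654; half-tol=0.245, Σhalf²=0.216295
  +C: nom +17.500 → Σnom=24.000; wc +0.362/-0.370 → slack +0.989/-1.024; half-tol=0.366, Σhalf²=0.350251
  +D: nom +43.600 → Σnom=67.600; wc +0.280/-0.280 → slack +1.269/-1.304; half-tol=0.280, Σhalf²=0.428651
Nominal = 67.600. Worst-case = [67.600 - 1.304, 67.600 + 1.269] = [66.296, 68.869]. RSS = √0.428651 = 0.655.

nominal=67.600 wc=[66.296,68.869] rss=0.655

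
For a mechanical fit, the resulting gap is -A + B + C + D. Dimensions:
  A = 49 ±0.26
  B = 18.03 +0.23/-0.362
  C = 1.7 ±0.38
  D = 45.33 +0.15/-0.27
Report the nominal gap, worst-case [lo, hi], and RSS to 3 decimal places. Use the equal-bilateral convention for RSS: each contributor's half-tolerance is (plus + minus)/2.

Stack each dimension's contribution:
  -A: nom -49.000 → Σnom=-49.000; wc +0.260/-0.260 → slack +0.260/-0.260; half-tol=0.260, Σhalf²=0.067600
  +B: nom +18.030 → Σnom=-30.970; wc +0.230/-0.362 → slack +0.490/-0.622; half-tol=0.296, Σhalf²=0.155216
  +C: nom +1.700 → Σnom=-29.270; wc +0.380/-0.380 → slack +0.870/-1.002; half-tol=0.380, Σhalf²=0.299616
  +D: nom +45.330 → Σnom=16.060; wc +0.150/-0.270 → slack +1.020/-1.272; half-tol=0.210, Σhalf²=0.343716
Nominal = 16.060. Worst-case = [16.060 - 1.272, 16.060 + 1.020] = [14.788, 17.080]. RSS = √0.343716 = 0.586.

nominal=16.060 wc=[14.788,17.080] rss=0.586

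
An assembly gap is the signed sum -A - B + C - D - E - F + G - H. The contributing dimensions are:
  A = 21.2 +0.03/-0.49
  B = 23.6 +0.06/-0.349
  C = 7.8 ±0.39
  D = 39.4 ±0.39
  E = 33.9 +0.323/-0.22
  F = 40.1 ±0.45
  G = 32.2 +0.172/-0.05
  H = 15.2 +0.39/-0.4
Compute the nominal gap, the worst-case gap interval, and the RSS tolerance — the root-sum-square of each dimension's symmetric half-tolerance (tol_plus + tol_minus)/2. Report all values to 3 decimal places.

nominal=-133.400 wc=[-135.483,-130.539] rss=0.926

Stack each dimension's contribution:
  -A: nom -21.200 → Σnom=-21.200; wc +0.490/-0.030 → slack +0.490/-0.030; half-tol=0.260, Σhalf²=0.067600
  -B: nom -23.600 → Σnom=-44.800; wc +0.349/-0.060 → slack +0.839/-0.090; half-tol=0.204, Σhalf²=0.109420
  +C: nom +7.800 → Σnom=-37.000; wc +0.390/-0.390 → slack +1.229/-0.480; half-tol=0.390, Σhalf²=0.261520
  -D: nom -39.400 → Σnom=-76.400; wc +0.390/-0.390 → slack +1.619/-0.870; half-tol=0.390, Σhalf²=0.413620
  -E: nom -33.900 → Σnom=-110.300; wc +0.220/-0.323 → slack +1.839/-1.193; half-tol=0.272, Σhalf²=0.487333
  -F: nom -40.100 → Σnom=-150.400; wc +0.450/-0.450 → slack +2.289/-1.643; half-tol=0.450, Σhalf²=0.689833
  +G: nom +32.200 → Σnom=-118.200; wc +0.172/-0.050 → slack +2.461/-1.693; half-tol=0.111, Σhalf²=0.702154
  -H: nom -15.200 → Σnom=-133.400; wc +0.400/-0.390 → slack +2.861/-2.083; half-tol=0.395, Σhalf²=0.858179
Nominal = -133.400. Worst-case = [-133.400 - 2.083, -133.400 + 2.861] = [-135.483, -130.539]. RSS = √0.858179 = 0.926.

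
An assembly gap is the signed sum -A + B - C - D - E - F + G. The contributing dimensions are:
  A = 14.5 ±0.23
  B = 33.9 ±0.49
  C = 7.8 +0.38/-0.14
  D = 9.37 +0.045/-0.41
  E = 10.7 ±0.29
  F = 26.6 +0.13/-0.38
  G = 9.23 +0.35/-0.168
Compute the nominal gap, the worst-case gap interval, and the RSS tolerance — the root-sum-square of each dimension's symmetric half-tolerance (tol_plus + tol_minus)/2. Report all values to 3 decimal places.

nominal=-25.840 wc=[-27.573,-23.550] rss=0.793

Stack each dimension's contribution:
  -A: nom -14.500 → Σnom=-14.500; wc +0.230/-0.230 → slack +0.230/-0.230; half-tol=0.230, Σhalf²=0.052900
  +B: nom +33.900 → Σnom=19.400; wc +0.490/-0.490 → slack +0.720/-0.720; half-tol=0.490, Σhalf²=0.293000
  -C: nom -7.800 → Σnom=11.600; wc +0.140/-0.380 → slack +0.860/-1.100; half-tol=0.260, Σhalf²=0.360600
  -D: nom -9.370 → Σnom=2.230; wc +0.410/-0.045 → slack +1.270/-1.145; half-tol=0.227, Σhalf²=0.412356
  -E: nom -10.700 → Σnom=-8.470; wc +0.290/-0.290 → slack +1.560/-1.435; half-tol=0.290, Σhalf²=0.496456
  -F: nom -26.600 → Σnom=-35.070; wc +0.380/-0.130 → slack +1.940/-1.565; half-tol=0.255, Σhalf²=0.561481
  +G: nom +9.230 → Σnom=-25.840; wc +0.350/-0.168 → slack +2.290/-1.733; half-tol=0.259, Σhalf²=0.628562
Nominal = -25.840. Worst-case = [-25.840 - 1.733, -25.840 + 2.290] = [-27.573, -23.550]. RSS = √0.628562 = 0.793.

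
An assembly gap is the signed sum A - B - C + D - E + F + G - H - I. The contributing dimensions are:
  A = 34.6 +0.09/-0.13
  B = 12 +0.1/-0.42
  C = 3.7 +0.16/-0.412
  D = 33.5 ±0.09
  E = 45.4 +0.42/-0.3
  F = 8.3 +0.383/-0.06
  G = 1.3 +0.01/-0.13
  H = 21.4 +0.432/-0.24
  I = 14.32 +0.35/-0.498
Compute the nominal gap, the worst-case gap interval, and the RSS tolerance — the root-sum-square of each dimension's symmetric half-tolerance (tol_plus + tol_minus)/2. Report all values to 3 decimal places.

Stack each dimension's contribution:
  +A: nom +34.600 → Σnom=34.600; wc +0.090/-0.130 → slack +0.090/-0.130; half-tol=0.110, Σhalf²=0.012100
  -B: nom -12.000 → Σnom=22.600; wc +0.420/-0.100 → slack +0.510/-0.230; half-tol=0.260, Σhalf²=0.079700
  -C: nom -3.700 → Σnom=18.900; wc +0.412/-0.160 → slack +0.922/-0.390; half-tol=0.286, Σhalf²=0.161496
  +D: nom +33.500 → Σnom=52.400; wc +0.090/-0.090 → slack +1.012/-0.480; half-tol=0.090, Σhalf²=0.169596
  -E: nom -45.400 → Σnom=7.000; wc +0.300/-0.420 → slack +1.312/-0.900; half-tol=0.360, Σhalf²=0.299196
  +F: nom +8.300 → Σnom=15.300; wc +0.383/-0.060 → slack +1.695/-0.960; half-tol=0.222, Σhalf²=0.348258
  +G: nom +1.300 → Σnom=16.600; wc +0.010/-0.130 → slack +1.705/-1.090; half-tol=0.070, Σhalf²=0.353158
  -H: nom -21.400 → Σnom=-4.800; wc +0.240/-0.432 → slack +1.945/-1.522; half-tol=0.336, Σhalf²=0.466054
  -I: nom -14.320 → Σnom=-19.120; wc +0.498/-0.350 → slack +2.443/-1.872; half-tol=0.424, Σhalf²=0.645830
Nominal = -19.120. Worst-case = [-19.120 - 1.872, -19.120 + 2.443] = [-20.992, -16.677]. RSS = √0.645830 = 0.804.

nominal=-19.120 wc=[-20.992,-16.677] rss=0.804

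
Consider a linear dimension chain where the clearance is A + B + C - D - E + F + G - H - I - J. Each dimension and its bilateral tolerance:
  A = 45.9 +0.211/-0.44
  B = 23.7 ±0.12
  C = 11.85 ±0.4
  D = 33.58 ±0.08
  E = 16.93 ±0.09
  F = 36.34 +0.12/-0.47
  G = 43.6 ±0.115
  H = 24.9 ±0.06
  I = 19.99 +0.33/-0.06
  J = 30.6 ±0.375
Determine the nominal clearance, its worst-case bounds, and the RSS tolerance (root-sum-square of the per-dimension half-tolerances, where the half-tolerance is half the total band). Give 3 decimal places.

Stack each dimension's contribution:
  +A: nom +45.900 → Σnom=45.900; wc +0.211/-0.440 → slack +0.211/-0.440; half-tol=0.326, Σhalf²=0.105950
  +B: nom +23.700 → Σnom=69.600; wc +0.120/-0.120 → slack +0.331/-0.560; half-tol=0.120, Σhalf²=0.120350
  +C: nom +11.850 → Σnom=81.450; wc +0.400/-0.400 → slack +0.731/-0.960; half-tol=0.400, Σhalf²=0.280350
  -D: nom -33.580 → Σnom=47.870; wc +0.080/-0.080 → slack +0.811/-1.040; half-tol=0.080, Σhalf²=0.286750
  -E: nom -16.930 → Σnom=30.940; wc +0.090/-0.090 → slack +0.901/-1.130; half-tol=0.090, Σhalf²=0.294850
  +F: nom +36.340 → Σnom=67.280; wc +0.120/-0.470 → slack +1.021/-1.600; half-tol=0.295, Σhalf²=0.381875
  +G: nom +43.600 → Σnom=110.880; wc +0.115/-0.115 → slack +1.136/-1.715; half-tol=0.115, Σhalf²=0.395100
  -H: nom -24.900 → Σnom=85.980; wc +0.060/-0.060 → slack +1.196/-1.775; half-tol=0.060, Σhalf²=0.398700
  -I: nom -19.990 → Σnom=65.990; wc +0.060/-0.330 → slack +1.256/-2.105; half-tol=0.195, Σhalf²=0.436725
  -J: nom -30.600 → Σnom=35.390; wc +0.375/-0.375 → slack +1.631/-2.480; half-tol=0.375, Σhalf²=0.577350
Nominal = 35.390. Worst-case = [35.390 - 2.480, 35.390 + 1.631] = [32.910, 37.021]. RSS = √0.577350 = 0.760.

nominal=35.390 wc=[32.910,37.021] rss=0.760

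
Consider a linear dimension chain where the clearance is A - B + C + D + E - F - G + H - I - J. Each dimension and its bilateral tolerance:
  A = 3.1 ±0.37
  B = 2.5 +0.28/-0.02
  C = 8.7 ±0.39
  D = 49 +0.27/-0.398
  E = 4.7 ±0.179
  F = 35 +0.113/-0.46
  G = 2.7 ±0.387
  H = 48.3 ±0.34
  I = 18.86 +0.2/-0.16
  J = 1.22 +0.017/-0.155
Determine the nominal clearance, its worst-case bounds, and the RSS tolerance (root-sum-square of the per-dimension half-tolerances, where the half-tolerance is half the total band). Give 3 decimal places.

Stack each dimension's contribution:
  +A: nom +3.100 → Σnom=3.100; wc +0.370/-0.370 → slack +0.370/-0.370; half-tol=0.370, Σhalf²=0.136900
  -B: nom -2.500 → Σnom=0.600; wc +0.020/-0.280 → slack +0.390/-0.650; half-tol=0.150, Σhalf²=0.159400
  +C: nom +8.700 → Σnom=9.300; wc +0.390/-0.390 → slack +0.780/-1.040; half-tol=0.390, Σhalf²=0.311500
  +D: nom +49.000 → Σnom=58.300; wc +0.270/-0.398 → slack +1.050/-1.438; half-tol=0.334, Σhalf²=0.423056
  +E: nom +4.700 → Σnom=63.000; wc +0.179/-0.179 → slack +1.229/-1.617; half-tol=0.179, Σhalf²=0.455097
  -F: nom -35.000 → Σnom=28.000; wc +0.460/-0.113 → slack +1.689/-1.730; half-tol=0.287, Σhalf²=0.537179
  -G: nom -2.700 → Σnom=25.300; wc +0.387/-0.387 → slack +2.076/-2.117; half-tol=0.387, Σhalf²=0.686948
  +H: nom +48.300 → Σnom=73.600; wc +0.340/-0.340 → slack +2.416/-2.457; half-tol=0.340, Σhalf²=0.802548
  -I: nom -18.860 → Σnom=54.740; wc +0.160/-0.200 → slack +2.576/-2.657; half-tol=0.180, Σhalf²=0.834948
  -J: nom -1.220 → Σnom=53.520; wc +0.155/-0.017 → slack +2.731/-2.674; half-tol=0.086, Σhalf²=0.842344
Nominal = 53.520. Worst-case = [53.520 - 2.674, 53.520 + 2.731] = [50.846, 56.251]. RSS = √0.842344 = 0.918.

nominal=53.520 wc=[50.846,56.251] rss=0.918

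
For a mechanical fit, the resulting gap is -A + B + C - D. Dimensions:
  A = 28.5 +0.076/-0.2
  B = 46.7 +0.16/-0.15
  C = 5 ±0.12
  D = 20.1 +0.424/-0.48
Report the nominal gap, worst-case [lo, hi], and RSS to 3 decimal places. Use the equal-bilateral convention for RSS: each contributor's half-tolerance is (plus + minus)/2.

nominal=3.100 wc=[2.330,4.060] rss=0.512

Stack each dimension's contribution:
  -A: nom -28.500 → Σnom=-28.500; wc +0.200/-0.076 → slack +0.200/-0.076; half-tol=0.138, Σhalf²=0.019044
  +B: nom +46.700 → Σnom=18.200; wc +0.160/-0.150 → slack +0.360/-0.226; half-tol=0.155, Σhalf²=0.043069
  +C: nom +5.000 → Σnom=23.200; wc +0.120/-0.120 → slack +0.480/-0.346; half-tol=0.120, Σhalf²=0.057469
  -D: nom -20.100 → Σnom=3.100; wc +0.480/-0.424 → slack +0.960/-0.770; half-tol=0.452, Σhalf²=0.261773
Nominal = 3.100. Worst-case = [3.100 - 0.770, 3.100 + 0.960] = [2.330, 4.060]. RSS = √0.261773 = 0.512.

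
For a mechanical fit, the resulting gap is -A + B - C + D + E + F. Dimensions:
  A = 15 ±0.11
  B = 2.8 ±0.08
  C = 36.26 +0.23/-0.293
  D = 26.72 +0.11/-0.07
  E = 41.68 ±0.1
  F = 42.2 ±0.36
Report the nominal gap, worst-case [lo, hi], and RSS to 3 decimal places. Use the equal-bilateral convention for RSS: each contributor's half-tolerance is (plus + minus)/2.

Stack each dimension's contribution:
  -A: nom -15.000 → Σnom=-15.000; wc +0.110/-0.110 → slack +0.110/-0.110; half-tol=0.110, Σhalf²=0.012100
  +B: nom +2.800 → Σnom=-12.200; wc +0.080/-0.080 → slack +0.190/-0.190; half-tol=0.080, Σhalf²=0.018500
  -C: nom -36.260 → Σnom=-48.460; wc +0.293/-0.230 → slack +0.483/-0.420; half-tol=0.262, Σhalf²=0.086882
  +D: nom +26.720 → Σnom=-21.740; wc +0.110/-0.070 → slack +0.593/-0.490; half-tol=0.090, Σhalf²=0.094982
  +E: nom +41.680 → Σnom=19.940; wc +0.100/-0.100 → slack +0.693/-0.590; half-tol=0.100, Σhalf²=0.104982
  +F: nom +42.200 → Σnom=62.140; wc +0.360/-0.360 → slack +1.053/-0.950; half-tol=0.360, Σhalf²=0.234582
Nominal = 62.140. Worst-case = [62.140 - 0.950, 62.140 + 1.053] = [61.190, 63.193]. RSS = √0.234582 = 0.484.

nominal=62.140 wc=[61.190,63.193] rss=0.484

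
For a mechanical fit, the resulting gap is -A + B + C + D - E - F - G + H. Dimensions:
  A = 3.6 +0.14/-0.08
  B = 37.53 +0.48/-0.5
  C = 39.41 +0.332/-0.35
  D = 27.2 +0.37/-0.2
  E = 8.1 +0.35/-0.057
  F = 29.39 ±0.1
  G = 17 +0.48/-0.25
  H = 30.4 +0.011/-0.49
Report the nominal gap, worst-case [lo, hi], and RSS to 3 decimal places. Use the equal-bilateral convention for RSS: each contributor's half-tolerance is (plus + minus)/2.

Stack each dimension's contribution:
  -A: nom -3.600 → Σnom=-3.600; wc +0.080/-0.140 → slack +0.080/-0.140; half-tol=0.110, Σhalf²=0.012100
  +B: nom +37.530 → Σnom=33.930; wc +0.480/-0.500 → slack +0.560/-0.640; half-tol=0.490, Σhalf²=0.252200
  +C: nom +39.410 → Σnom=73.340; wc +0.332/-0.350 → slack +0.892/-0.990; half-tol=0.341, Σhalf²=0.368481
  +D: nom +27.200 → Σnom=100.540; wc +0.370/-0.200 → slack +1.262/-1.190; half-tol=0.285, Σhalf²=0.449706
  -E: nom -8.100 → Σnom=92.440; wc +0.057/-0.350 → slack +1.319/-1.540; half-tol=0.203, Σhalf²=0.491118
  -F: nom -29.390 → Σnom=63.050; wc +0.100/-0.100 → slack +1.419/-1.640; half-tol=0.100, Σhalf²=0.501118
  -G: nom -17.000 → Σnom=46.050; wc +0.250/-0.480 → slack +1.669/-2.120; half-tol=0.365, Σhalf²=0.634343
  +H: nom +30.400 → Σnom=76.450; wc +0.011/-0.490 → slack +1.680/-2.610; half-tol=0.251, Σhalf²=0.697093
Nominal = 76.450. Worst-case = [76.450 - 2.610, 76.450 + 1.680] = [73.840, 78.130]. RSS = √0.697093 = 0.835.

nominal=76.450 wc=[73.840,78.130] rss=0.835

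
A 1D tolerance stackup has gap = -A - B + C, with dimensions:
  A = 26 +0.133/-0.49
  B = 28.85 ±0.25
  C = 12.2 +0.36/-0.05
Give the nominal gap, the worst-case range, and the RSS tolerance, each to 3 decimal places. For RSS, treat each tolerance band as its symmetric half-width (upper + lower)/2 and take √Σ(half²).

nominal=-42.650 wc=[-43.083,-41.550] rss=0.449

Stack each dimension's contribution:
  -A: nom -26.000 → Σnom=-26.000; wc +0.490/-0.133 → slack +0.490/-0.133; half-tol=0.311, Σhalf²=0.097032
  -B: nom -28.850 → Σnom=-54.850; wc +0.250/-0.250 → slack +0.740/-0.383; half-tol=0.250, Σhalf²=0.159532
  +C: nom +12.200 → Σnom=-42.650; wc +0.360/-0.050 → slack +1.100/-0.433; half-tol=0.205, Σhalf²=0.201557
Nominal = -42.650. Worst-case = [-42.650 - 0.433, -42.650 + 1.100] = [-43.083, -41.550]. RSS = √0.201557 = 0.449.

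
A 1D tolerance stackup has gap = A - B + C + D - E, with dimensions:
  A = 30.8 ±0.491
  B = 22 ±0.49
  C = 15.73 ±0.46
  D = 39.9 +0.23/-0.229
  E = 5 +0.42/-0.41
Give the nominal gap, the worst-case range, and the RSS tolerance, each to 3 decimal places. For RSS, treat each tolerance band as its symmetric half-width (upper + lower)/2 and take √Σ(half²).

Stack each dimension's contribution:
  +A: nom +30.800 → Σnom=30.800; wc +0.491/-0.491 → slack +0.491/-0.491; half-tol=0.491, Σhalf²=0.241081
  -B: nom -22.000 → Σnom=8.800; wc +0.490/-0.490 → slack +0.981/-0.981; half-tol=0.490, Σhalf²=0.481181
  +C: nom +15.730 → Σnom=24.530; wc +0.460/-0.460 → slack +1.441/-1.441; half-tol=0.460, Σhalf²=0.692781
  +D: nom +39.900 → Σnom=64.430; wc +0.230/-0.229 → slack +1.671/-1.670; half-tol=0.230, Σhalf²=0.745451
  -E: nom -5.000 → Σnom=59.430; wc +0.410/-0.420 → slack +2.081/-2.090; half-tol=0.415, Σhalf²=0.917676
Nominal = 59.430. Worst-case = [59.430 - 2.090, 59.430 + 2.081] = [57.340, 61.511]. RSS = √0.917676 = 0.958.

nominal=59.430 wc=[57.340,61.511] rss=0.958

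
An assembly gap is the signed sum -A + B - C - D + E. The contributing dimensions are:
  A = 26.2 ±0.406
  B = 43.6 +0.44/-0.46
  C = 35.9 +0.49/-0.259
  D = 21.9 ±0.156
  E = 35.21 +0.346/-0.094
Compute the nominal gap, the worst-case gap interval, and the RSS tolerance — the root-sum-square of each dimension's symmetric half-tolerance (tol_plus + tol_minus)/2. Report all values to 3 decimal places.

Stack each dimension's contribution:
  -A: nom -26.200 → Σnom=-26.200; wc +0.406/-0.406 → slack +0.406/-0.406; half-tol=0.406, Σhalf²=0.164836
  +B: nom +43.600 → Σnom=17.400; wc +0.440/-0.460 → slack +0.846/-0.866; half-tol=0.450, Σhalf²=0.367336
  -C: nom -35.900 → Σnom=-18.500; wc +0.259/-0.490 → slack +1.105/-1.356; half-tol=0.374, Σhalf²=0.507586
  -D: nom -21.900 → Σnom=-40.400; wc +0.156/-0.156 → slack +1.261/-1.512; half-tol=0.156, Σhalf²=0.531922
  +E: nom +35.210 → Σnom=-5.190; wc +0.346/-0.094 → slack +1.607/-1.606; half-tol=0.220, Σhalf²=0.580322
Nominal = -5.190. Worst-case = [-5.190 - 1.606, -5.190 + 1.607] = [-6.796, -3.583]. RSS = √0.580322 = 0.762.

nominal=-5.190 wc=[-6.796,-3.583] rss=0.762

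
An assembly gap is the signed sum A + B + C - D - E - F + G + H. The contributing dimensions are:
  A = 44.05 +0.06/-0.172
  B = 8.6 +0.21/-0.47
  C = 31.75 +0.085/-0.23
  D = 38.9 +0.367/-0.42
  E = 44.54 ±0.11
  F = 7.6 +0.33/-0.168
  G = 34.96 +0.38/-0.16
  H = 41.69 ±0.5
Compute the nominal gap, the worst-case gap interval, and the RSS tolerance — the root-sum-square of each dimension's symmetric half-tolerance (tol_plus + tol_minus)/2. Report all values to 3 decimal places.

Stack each dimension's contribution:
  +A: nom +44.050 → Σnom=44.050; wc +0.060/-0.172 → slack +0.060/-0.172; half-tol=0.116, Σhalf²=0.013456
  +B: nom +8.600 → Σnom=52.650; wc +0.210/-0.470 → slack +0.270/-0.642; half-tol=0.340, Σhalf²=0.129056
  +C: nom +31.750 → Σnom=84.400; wc +0.085/-0.230 → slack +0.355/-0.872; half-tol=0.158, Σhalf²=0.153862
  -D: nom -38.900 → Σnom=45.500; wc +0.420/-0.367 → slack +0.775/-1.239; half-tol=0.393, Σhalf²=0.308704
  -E: nom -44.540 → Σnom=0.960; wc +0.110/-0.110 → slack +0.885/-1.349; half-tol=0.110, Σhalf²=0.320804
  -F: nom -7.600 → Σnom=-6.640; wc +0.168/-0.330 → slack +1.053/-1.679; half-tol=0.249, Σhalf²=0.382805
  +G: nom +34.960 → Σnom=28.320; wc +0.380/-0.160 → slack +1.433/-1.839; half-tol=0.270, Σhalf²=0.455705
  +H: nom +41.690 → Σnom=70.010; wc +0.500/-0.500 → slack +1.933/-2.339; half-tol=0.500, Σhalf²=0.705705
Nominal = 70.010. Worst-case = [70.010 - 2.339, 70.010 + 1.933] = [67.671, 71.943]. RSS = √0.705705 = 0.840.

nominal=70.010 wc=[67.671,71.943] rss=0.840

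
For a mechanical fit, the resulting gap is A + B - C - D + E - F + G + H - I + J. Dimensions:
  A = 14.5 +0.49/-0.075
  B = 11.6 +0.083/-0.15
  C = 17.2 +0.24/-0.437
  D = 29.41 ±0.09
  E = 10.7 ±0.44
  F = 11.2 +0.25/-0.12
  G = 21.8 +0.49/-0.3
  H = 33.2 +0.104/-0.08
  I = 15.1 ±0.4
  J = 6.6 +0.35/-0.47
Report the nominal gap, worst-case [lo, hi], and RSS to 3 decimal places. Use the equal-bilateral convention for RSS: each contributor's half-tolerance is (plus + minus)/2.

Stack each dimension's contribution:
  +A: nom +14.500 → Σnom=14.500; wc +0.490/-0.075 → slack +0.490/-0.075; half-tol=0.282, Σhalf²=0.079806
  +B: nom +11.600 → Σnom=26.100; wc +0.083/-0.150 → slack +0.573/-0.225; half-tol=0.116, Σhalf²=0.093378
  -C: nom -17.200 → Σnom=8.900; wc +0.437/-0.240 → slack +1.010/-0.465; half-tol=0.339, Σhalf²=0.207961
  -D: nom -29.410 → Σnom=-20.510; wc +0.090/-0.090 → slack +1.100/-0.555; half-tol=0.090, Σhalf²=0.216061
  +E: nom +10.700 → Σnom=-9.810; wc +0.440/-0.440 → slack +1.540/-0.995; half-tol=0.440, Σhalf²=0.409661
  -F: nom -11.200 → Σnom=-21.010; wc +0.120/-0.250 → slack +1.660/-1.245; half-tol=0.185, Σhalf²=0.443886
  +G: nom +21.800 → Σnom=0.790; wc +0.490/-0.300 → slack +2.150/-1.545; half-tol=0.395, Σhalf²=0.599911
  +H: nom +33.200 → Σnom=33.990; wc +0.104/-0.080 → slack +2.254/-1.625; half-tol=0.092, Σhalf²=0.608375
  -I: nom -15.100 → Σnom=18.890; wc +0.400/-0.400 → slack +2.654/-2.025; half-tol=0.400, Σhalf²=0.768375
  +J: nom +6.600 → Σnom=25.490; wc +0.350/-0.470 → slack +3.004/-2.495; half-tol=0.410, Σhalf²=0.936475
Nominal = 25.490. Worst-case = [25.490 - 2.495, 25.490 + 3.004] = [22.995, 28.494]. RSS = √0.936475 = 0.968.

nominal=25.490 wc=[22.995,28.494] rss=0.968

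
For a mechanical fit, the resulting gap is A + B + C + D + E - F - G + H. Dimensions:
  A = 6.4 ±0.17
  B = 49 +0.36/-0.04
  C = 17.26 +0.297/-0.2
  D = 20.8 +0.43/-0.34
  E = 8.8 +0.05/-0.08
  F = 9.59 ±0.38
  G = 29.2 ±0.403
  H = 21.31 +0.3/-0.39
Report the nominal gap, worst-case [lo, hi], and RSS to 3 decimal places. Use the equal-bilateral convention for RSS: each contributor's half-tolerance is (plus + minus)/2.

nominal=84.780 wc=[82.777,87.170] rss=0.842

Stack each dimension's contribution:
  +A: nom +6.400 → Σnom=6.400; wc +0.170/-0.170 → slack +0.170/-0.170; half-tol=0.170, Σhalf²=0.028900
  +B: nom +49.000 → Σnom=55.400; wc +0.360/-0.040 → slack +0.530/-0.210; half-tol=0.200, Σhalf²=0.068900
  +C: nom +17.260 → Σnom=72.660; wc +0.297/-0.200 → slack +0.827/-0.410; half-tol=0.248, Σhalf²=0.130652
  +D: nom +20.800 → Σnom=93.460; wc +0.430/-0.340 → slack +1.257/-0.750; half-tol=0.385, Σhalf²=0.278877
  +E: nom +8.800 → Σnom=102.260; wc +0.050/-0.080 → slack +1.307/-0.830; half-tol=0.065, Σhalf²=0.283102
  -F: nom -9.590 → Σnom=92.670; wc +0.380/-0.380 → slack +1.687/-1.210; half-tol=0.380, Σhalf²=0.427502
  -G: nom -29.200 → Σnom=63.470; wc +0.403/-0.403 → slack +2.090/-1.613; half-tol=0.403, Σhalf²=0.589911
  +H: nom +21.310 → Σnom=84.780; wc +0.300/-0.390 → slack +2.390/-2.003; half-tol=0.345, Σhalf²=0.708936
Nominal = 84.780. Worst-case = [84.780 - 2.003, 84.780 + 2.390] = [82.777, 87.170]. RSS = √0.708936 = 0.842.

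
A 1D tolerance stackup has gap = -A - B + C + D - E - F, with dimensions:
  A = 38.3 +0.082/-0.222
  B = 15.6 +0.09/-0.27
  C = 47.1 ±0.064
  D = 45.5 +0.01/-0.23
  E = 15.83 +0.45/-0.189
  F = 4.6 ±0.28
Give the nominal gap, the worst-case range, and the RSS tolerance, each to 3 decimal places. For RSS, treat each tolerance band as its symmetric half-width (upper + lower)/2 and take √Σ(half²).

Stack each dimension's contribution:
  -A: nom -38.300 → Σnom=-38.300; wc +0.222/-0.082 → slack +0.222/-0.082; half-tol=0.152, Σhalf²=0.023104
  -B: nom -15.600 → Σnom=-53.900; wc +0.270/-0.090 → slack +0.492/-0.172; half-tol=0.180, Σhalf²=0.055504
  +C: nom +47.100 → Σnom=-6.800; wc +0.064/-0.064 → slack +0.556/-0.236; half-tol=0.064, Σhalf²=0.059600
  +D: nom +45.500 → Σnom=38.700; wc +0.010/-0.230 → slack +0.566/-0.466; half-tol=0.120, Σhalf²=0.074000
  -E: nom -15.830 → Σnom=22.870; wc +0.189/-0.450 → slack +0.755/-0.916; half-tol=0.320, Σhalf²=0.176080
  -F: nom -4.600 → Σnom=18.270; wc +0.280/-0.280 → slack +1.035/-1.196; half-tol=0.280, Σhalf²=0.254480
Nominal = 18.270. Worst-case = [18.270 - 1.196, 18.270 + 1.035] = [17.074, 19.305]. RSS = √0.254480 = 0.504.

nominal=18.270 wc=[17.074,19.305] rss=0.504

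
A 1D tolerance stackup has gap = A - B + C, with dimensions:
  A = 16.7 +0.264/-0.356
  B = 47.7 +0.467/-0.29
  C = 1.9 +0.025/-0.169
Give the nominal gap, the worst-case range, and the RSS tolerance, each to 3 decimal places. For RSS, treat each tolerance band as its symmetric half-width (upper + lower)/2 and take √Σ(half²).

Stack each dimension's contribution:
  +A: nom +16.700 → Σnom=16.700; wc +0.264/-0.356 → slack +0.264/-0.356; half-tol=0.310, Σhalf²=0.096100
  -B: nom -47.700 → Σnom=-31.000; wc +0.290/-0.467 → slack +0.554/-0.823; half-tol=0.379, Σhalf²=0.239362
  +C: nom +1.900 → Σnom=-29.100; wc +0.025/-0.169 → slack +0.579/-0.992; half-tol=0.097, Σhalf²=0.248771
Nominal = -29.100. Worst-case = [-29.100 - 0.992, -29.100 + 0.579] = [-30.092, -28.521]. RSS = √0.248771 = 0.499.

nominal=-29.100 wc=[-30.092,-28.521] rss=0.499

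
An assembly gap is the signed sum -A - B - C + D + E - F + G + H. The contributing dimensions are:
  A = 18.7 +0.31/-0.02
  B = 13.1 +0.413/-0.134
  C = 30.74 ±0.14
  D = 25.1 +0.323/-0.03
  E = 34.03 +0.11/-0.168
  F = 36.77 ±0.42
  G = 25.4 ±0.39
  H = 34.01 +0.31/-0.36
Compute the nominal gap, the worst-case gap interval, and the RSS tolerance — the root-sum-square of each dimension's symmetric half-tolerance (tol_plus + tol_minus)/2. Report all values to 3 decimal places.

Stack each dimension's contribution:
  -A: nom -18.700 → Σnom=-18.700; wc +0.020/-0.310 → slack +0.020/-0.310; half-tol=0.165, Σhalf²=0.027225
  -B: nom -13.100 → Σnom=-31.800; wc +0.134/-0.413 → slack +0.154/-0.723; half-tol=0.273, Σhalf²=0.102027
  -C: nom -30.740 → Σnom=-62.540; wc +0.140/-0.140 → slack +0.294/-0.863; half-tol=0.140, Σhalf²=0.121627
  +D: nom +25.100 → Σnom=-37.440; wc +0.323/-0.030 → slack +0.617/-0.893; half-tol=0.176, Σhalf²=0.152779
  +E: nom +34.030 → Σnom=-3.410; wc +0.110/-0.168 → slack +0.727/-1.061; half-tol=0.139, Σhalf²=0.172100
  -F: nom -36.770 → Σnom=-40.180; wc +0.420/-0.420 → slack +1.147/-1.481; half-tol=0.420, Σhalf²=0.348500
  +G: nom +25.400 → Σnom=-14.780; wc +0.390/-0.390 → slack +1.537/-1.871; half-tol=0.390, Σhalf²=0.500601
  +H: nom +34.010 → Σnom=19.230; wc +0.310/-0.360 → slack +1.847/-2.231; half-tol=0.335, Σhalf²=0.612826
Nominal = 19.230. Worst-case = [19.230 - 2.231, 19.230 + 1.847] = [16.999, 21.077]. RSS = √0.612826 = 0.783.

nominal=19.230 wc=[16.999,21.077] rss=0.783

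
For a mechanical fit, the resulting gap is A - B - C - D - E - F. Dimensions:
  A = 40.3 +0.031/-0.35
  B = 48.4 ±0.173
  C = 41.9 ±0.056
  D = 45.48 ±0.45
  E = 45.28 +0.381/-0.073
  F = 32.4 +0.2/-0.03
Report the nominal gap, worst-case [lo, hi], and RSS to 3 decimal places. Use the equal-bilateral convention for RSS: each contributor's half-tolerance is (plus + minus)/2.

Stack each dimension's contribution:
  +A: nom +40.300 → Σnom=40.300; wc +0.031/-0.350 → slack +0.031/-0.350; half-tol=0.191, Σhalf²=0.036290
  -B: nom -48.400 → Σnom=-8.100; wc +0.173/-0.173 → slack +0.204/-0.523; half-tol=0.173, Σhalf²=0.066219
  -C: nom -41.900 → Σnom=-50.000; wc +0.056/-0.056 → slack +0.260/-0.579; half-tol=0.056, Σhalf²=0.069355
  -D: nom -45.480 → Σnom=-95.480; wc +0.450/-0.450 → slack +0.710/-1.029; half-tol=0.450, Σhalf²=0.271855
  -E: nom -45.280 → Σnom=-140.760; wc +0.073/-0.381 → slack +0.783/-1.410; half-tol=0.227, Σhalf²=0.323384
  -F: nom -32.400 → Σnom=-173.160; wc +0.030/-0.200 → slack +0.813/-1.610; half-tol=0.115, Σhalf²=0.336609
Nominal = -173.160. Worst-case = [-173.160 - 1.610, -173.160 + 0.813] = [-174.770, -172.347]. RSS = √0.336609 = 0.580.

nominal=-173.160 wc=[-174.770,-172.347] rss=0.580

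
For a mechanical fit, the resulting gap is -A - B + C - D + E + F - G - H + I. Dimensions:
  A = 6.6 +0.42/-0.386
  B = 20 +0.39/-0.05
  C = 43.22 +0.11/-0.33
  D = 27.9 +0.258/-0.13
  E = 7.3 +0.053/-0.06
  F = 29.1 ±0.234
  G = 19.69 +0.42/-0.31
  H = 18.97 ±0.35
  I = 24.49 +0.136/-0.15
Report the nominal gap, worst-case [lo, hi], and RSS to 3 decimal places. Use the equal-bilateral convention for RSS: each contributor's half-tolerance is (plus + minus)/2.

Stack each dimension's contribution:
  -A: nom -6.600 → Σnom=-6.600; wc +0.386/-0.420 → slack +0.386/-0.420; half-tol=0.403, Σhalf²=0.162409
  -B: nom -20.000 → Σnom=-26.600; wc +0.050/-0.390 → slack +0.436/-0.810; half-tol=0.220, Σhalf²=0.210809
  +C: nom +43.220 → Σnom=16.620; wc +0.110/-0.330 → slack +0.546/-1.140; half-tol=0.220, Σhalf²=0.259209
  -D: nom -27.900 → Σnom=-11.280; wc +0.130/-0.258 → slack +0.676/-1.398; half-tol=0.194, Σhalf²=0.296845
  +E: nom +7.300 → Σnom=-3.980; wc +0.053/-0.060 → slack +0.729/-1.458; half-tol=0.056, Σhalf²=0.300037
  +F: nom +29.100 → Σnom=25.120; wc +0.234/-0.234 → slack +0.963/-1.692; half-tol=0.234, Σhalf²=0.354793
  -G: nom -19.690 → Σnom=5.430; wc +0.310/-0.420 → slack +1.273/-2.112; half-tol=0.365, Σhalf²=0.488018
  -H: nom -18.970 → Σnom=-13.540; wc +0.350/-0.350 → slack +1.623/-2.462; half-tol=0.350, Σhalf²=0.610518
  +I: nom +24.490 → Σnom=10.950; wc +0.136/-0.150 → slack +1.759/-2.612; half-tol=0.143, Σhalf²=0.630967
Nominal = 10.950. Worst-case = [10.950 - 2.612, 10.950 + 1.759] = [8.338, 12.709]. RSS = √0.630967 = 0.794.

nominal=10.950 wc=[8.338,12.709] rss=0.794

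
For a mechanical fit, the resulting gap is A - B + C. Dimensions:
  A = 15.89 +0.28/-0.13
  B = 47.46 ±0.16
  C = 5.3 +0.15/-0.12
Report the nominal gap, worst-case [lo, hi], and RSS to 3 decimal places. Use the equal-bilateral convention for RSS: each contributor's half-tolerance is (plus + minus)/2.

Stack each dimension's contribution:
  +A: nom +15.890 → Σnom=15.890; wc +0.280/-0.130 → slack +0.280/-0.130; half-tol=0.205, Σhalf²=0.042025
  -B: nom -47.460 → Σnom=-31.570; wc +0.160/-0.160 → slack +0.440/-0.290; half-tol=0.160, Σhalf²=0.067625
  +C: nom +5.300 → Σnom=-26.270; wc +0.150/-0.120 → slack +0.590/-0.410; half-tol=0.135, Σhalf²=0.085850
Nominal = -26.270. Worst-case = [-26.270 - 0.410, -26.270 + 0.590] = [-26.680, -25.680]. RSS = √0.085850 = 0.293.

nominal=-26.270 wc=[-26.680,-25.680] rss=0.293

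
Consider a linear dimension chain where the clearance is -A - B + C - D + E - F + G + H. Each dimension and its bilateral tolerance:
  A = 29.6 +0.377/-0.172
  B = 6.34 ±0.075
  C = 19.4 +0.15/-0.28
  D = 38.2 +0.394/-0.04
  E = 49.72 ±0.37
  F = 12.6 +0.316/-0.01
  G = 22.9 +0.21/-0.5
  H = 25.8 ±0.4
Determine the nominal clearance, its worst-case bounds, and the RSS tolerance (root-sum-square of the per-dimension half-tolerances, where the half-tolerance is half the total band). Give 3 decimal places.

nominal=31.080 wc=[28.368,32.507] rss=0.790

Stack each dimension's contribution:
  -A: nom -29.600 → Σnom=-29.600; wc +0.172/-0.377 → slack +0.172/-0.377; half-tol=0.274, Σhalf²=0.075350
  -B: nom -6.340 → Σnom=-35.940; wc +0.075/-0.075 → slack +0.247/-0.452; half-tol=0.075, Σhalf²=0.080975
  +C: nom +19.400 → Σnom=-16.540; wc +0.150/-0.280 → slack +0.397/-0.732; half-tol=0.215, Σhalf²=0.127200
  -D: nom -38.200 → Σnom=-54.740; wc +0.040/-0.394 → slack +0.437/-1.126; half-tol=0.217, Σhalf²=0.174289
  +E: nom +49.720 → Σnom=-5.020; wc +0.370/-0.370 → slack +0.807/-1.496; half-tol=0.370, Σhalf²=0.311189
  -F: nom -12.600 → Σnom=-17.620; wc +0.010/-0.316 → slack +0.817/-1.812; half-tol=0.163, Σhalf²=0.337758
  +G: nom +22.900 → Σnom=5.280; wc +0.210/-0.500 → slack +1.027/-2.312; half-tol=0.355, Σhalf²=0.463783
  +H: nom +25.800 → Σnom=31.080; wc +0.400/-0.400 → slack +1.427/-2.712; half-tol=0.400, Σhalf²=0.623783
Nominal = 31.080. Worst-case = [31.080 - 2.712, 31.080 + 1.427] = [28.368, 32.507]. RSS = √0.623783 = 0.790.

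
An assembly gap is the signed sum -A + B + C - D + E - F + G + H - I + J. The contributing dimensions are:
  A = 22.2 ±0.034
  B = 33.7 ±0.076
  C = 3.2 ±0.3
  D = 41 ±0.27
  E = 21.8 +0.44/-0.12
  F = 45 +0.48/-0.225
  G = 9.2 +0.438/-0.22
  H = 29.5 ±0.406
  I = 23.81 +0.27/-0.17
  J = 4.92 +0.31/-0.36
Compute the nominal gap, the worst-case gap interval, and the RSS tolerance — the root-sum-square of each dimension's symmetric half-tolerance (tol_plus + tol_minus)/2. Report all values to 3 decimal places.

Stack each dimension's contribution:
  -A: nom -22.200 → Σnom=-22.200; wc +0.034/-0.034 → slack +0.034/-0.034; half-tol=0.034, Σhalf²=0.001156
  +B: nom +33.700 → Σnom=11.500; wc +0.076/-0.076 → slack +0.110/-0.110; half-tol=0.076, Σhalf²=0.006932
  +C: nom +3.200 → Σnom=14.700; wc +0.300/-0.300 → slack +0.410/-0.410; half-tol=0.300, Σhalf²=0.096932
  -D: nom -41.000 → Σnom=-26.300; wc +0.270/-0.270 → slack +0.680/-0.680; half-tol=0.270, Σhalf²=0.169832
  +E: nom +21.800 → Σnom=-4.500; wc +0.440/-0.120 → slack +1.120/-0.800; half-tol=0.280, Σhalf²=0.248232
  -F: nom -45.000 → Σnom=-49.500; wc +0.225/-0.480 → slack +1.345/-1.280; half-tol=0.352, Σhalf²=0.372488
  +G: nom +9.200 → Σnom=-40.300; wc +0.438/-0.220 → slack +1.783/-1.500; half-tol=0.329, Σhalf²=0.480729
  +H: nom +29.500 → Σnom=-10.800; wc +0.406/-0.406 → slack +2.189/-1.906; half-tol=0.406, Σhalf²=0.645565
  -I: nom -23.810 → Σnom=-34.610; wc +0.170/-0.270 → slack +2.359/-2.176; half-tol=0.220, Σhalf²=0.693965
  +J: nom +4.920 → Σnom=-29.690; wc +0.310/-0.360 → slack +2.669/-2.536; half-tol=0.335, Σhalf²=0.806190
Nominal = -29.690. Worst-case = [-29.690 - 2.536, -29.690 + 2.669] = [-32.226, -27.021]. RSS = √0.806190 = 0.898.

nominal=-29.690 wc=[-32.226,-27.021] rss=0.898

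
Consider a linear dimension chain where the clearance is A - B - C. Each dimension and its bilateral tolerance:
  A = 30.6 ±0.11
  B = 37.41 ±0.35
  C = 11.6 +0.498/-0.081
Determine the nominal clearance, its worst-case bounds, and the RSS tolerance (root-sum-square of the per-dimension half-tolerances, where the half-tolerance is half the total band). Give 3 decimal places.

nominal=-18.410 wc=[-19.368,-17.869] rss=0.467

Stack each dimension's contribution:
  +A: nom +30.600 → Σnom=30.600; wc +0.110/-0.110 → slack +0.110/-0.110; half-tol=0.110, Σhalf²=0.012100
  -B: nom -37.410 → Σnom=-6.810; wc +0.350/-0.350 → slack +0.460/-0.460; half-tol=0.350, Σhalf²=0.134600
  -C: nom -11.600 → Σnom=-18.410; wc +0.081/-0.498 → slack +0.541/-0.958; half-tol=0.289, Σhalf²=0.218410
Nominal = -18.410. Worst-case = [-18.410 - 0.958, -18.410 + 0.541] = [-19.368, -17.869]. RSS = √0.218410 = 0.467.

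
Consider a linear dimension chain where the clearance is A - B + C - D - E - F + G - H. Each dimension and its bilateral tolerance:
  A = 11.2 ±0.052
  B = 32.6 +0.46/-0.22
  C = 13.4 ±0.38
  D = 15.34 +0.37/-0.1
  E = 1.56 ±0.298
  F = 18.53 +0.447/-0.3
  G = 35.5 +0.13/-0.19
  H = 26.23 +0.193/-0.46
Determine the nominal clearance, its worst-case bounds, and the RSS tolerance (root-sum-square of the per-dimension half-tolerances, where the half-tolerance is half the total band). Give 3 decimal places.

nominal=-34.160 wc=[-36.550,-32.220] rss=0.824

Stack each dimension's contribution:
  +A: nom +11.200 → Σnom=11.200; wc +0.052/-0.052 → slack +0.052/-0.052; half-tol=0.052, Σhalf²=0.002704
  -B: nom -32.600 → Σnom=-21.400; wc +0.220/-0.460 → slack +0.272/-0.512; half-tol=0.340, Σhalf²=0.118304
  +C: nom +13.400 → Σnom=-8.000; wc +0.380/-0.380 → slack +0.652/-0.892; half-tol=0.380, Σhalf²=0.262704
  -D: nom -15.340 → Σnom=-23.340; wc +0.100/-0.370 → slack +0.752/-1.262; half-tol=0.235, Σhalf²=0.317929
  -E: nom -1.560 → Σnom=-24.900; wc +0.298/-0.298 → slack +1.050/-1.560; half-tol=0.298, Σhalf²=0.406733
  -F: nom -18.530 → Σnom=-43.430; wc +0.300/-0.447 → slack +1.350/-2.007; half-tol=0.373, Σhalf²=0.546235
  +G: nom +35.500 → Σnom=-7.930; wc +0.130/-0.190 → slack +1.480/-2.197; half-tol=0.160, Σhalf²=0.571835
  -H: nom -26.230 → Σnom=-34.160; wc +0.460/-0.193 → slack +1.940/-2.390; half-tol=0.327, Σhalf²=0.678438
Nominal = -34.160. Worst-case = [-34.160 - 2.390, -34.160 + 1.940] = [-36.550, -32.220]. RSS = √0.678438 = 0.824.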